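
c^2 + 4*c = c*(c + 4)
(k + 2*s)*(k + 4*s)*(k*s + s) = k^3*s + 6*k^2*s^2 + k^2*s + 8*k*s^3 + 6*k*s^2 + 8*s^3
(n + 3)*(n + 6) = n^2 + 9*n + 18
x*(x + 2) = x^2 + 2*x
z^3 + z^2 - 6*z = z*(z - 2)*(z + 3)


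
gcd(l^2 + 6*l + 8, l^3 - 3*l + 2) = l + 2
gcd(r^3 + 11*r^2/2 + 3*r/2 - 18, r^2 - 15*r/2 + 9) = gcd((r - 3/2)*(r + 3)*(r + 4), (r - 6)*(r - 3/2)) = r - 3/2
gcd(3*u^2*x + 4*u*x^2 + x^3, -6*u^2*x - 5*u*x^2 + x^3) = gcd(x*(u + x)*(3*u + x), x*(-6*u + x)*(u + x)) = u*x + x^2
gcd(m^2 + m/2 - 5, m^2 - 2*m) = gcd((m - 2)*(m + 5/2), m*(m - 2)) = m - 2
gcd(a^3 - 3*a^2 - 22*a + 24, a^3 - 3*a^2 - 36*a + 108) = a - 6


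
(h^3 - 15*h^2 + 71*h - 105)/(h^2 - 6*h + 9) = (h^2 - 12*h + 35)/(h - 3)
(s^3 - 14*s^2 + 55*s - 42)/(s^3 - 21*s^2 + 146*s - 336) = (s - 1)/(s - 8)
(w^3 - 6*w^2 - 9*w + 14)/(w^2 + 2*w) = w - 8 + 7/w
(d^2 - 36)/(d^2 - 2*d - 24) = (d + 6)/(d + 4)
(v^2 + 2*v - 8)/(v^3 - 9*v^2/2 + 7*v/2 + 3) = 2*(v + 4)/(2*v^2 - 5*v - 3)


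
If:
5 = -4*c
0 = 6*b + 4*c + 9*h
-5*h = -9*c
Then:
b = 101/24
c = -5/4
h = -9/4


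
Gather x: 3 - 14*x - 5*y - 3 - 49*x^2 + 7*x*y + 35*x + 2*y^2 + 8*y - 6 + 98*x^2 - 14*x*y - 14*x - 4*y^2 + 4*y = 49*x^2 + x*(7 - 7*y) - 2*y^2 + 7*y - 6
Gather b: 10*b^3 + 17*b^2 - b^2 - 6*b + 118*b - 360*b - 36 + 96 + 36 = 10*b^3 + 16*b^2 - 248*b + 96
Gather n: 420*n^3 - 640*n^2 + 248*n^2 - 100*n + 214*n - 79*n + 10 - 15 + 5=420*n^3 - 392*n^2 + 35*n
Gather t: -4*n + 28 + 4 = 32 - 4*n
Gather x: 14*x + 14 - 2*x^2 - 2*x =-2*x^2 + 12*x + 14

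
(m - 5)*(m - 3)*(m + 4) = m^3 - 4*m^2 - 17*m + 60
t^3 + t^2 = t^2*(t + 1)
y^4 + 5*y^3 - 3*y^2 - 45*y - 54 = (y - 3)*(y + 2)*(y + 3)^2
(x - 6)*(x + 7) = x^2 + x - 42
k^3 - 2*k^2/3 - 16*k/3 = k*(k - 8/3)*(k + 2)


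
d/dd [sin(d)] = cos(d)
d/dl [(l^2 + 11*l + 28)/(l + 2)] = (l^2 + 4*l - 6)/(l^2 + 4*l + 4)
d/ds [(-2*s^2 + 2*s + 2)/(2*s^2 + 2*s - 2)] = 2*(-s^2 - 1)/(s^4 + 2*s^3 - s^2 - 2*s + 1)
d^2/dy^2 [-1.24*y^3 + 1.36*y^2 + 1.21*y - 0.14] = 2.72 - 7.44*y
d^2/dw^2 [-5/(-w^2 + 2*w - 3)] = 10*(-w^2 + 2*w + 4*(w - 1)^2 - 3)/(w^2 - 2*w + 3)^3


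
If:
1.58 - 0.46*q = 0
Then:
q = 3.43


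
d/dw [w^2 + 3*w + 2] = 2*w + 3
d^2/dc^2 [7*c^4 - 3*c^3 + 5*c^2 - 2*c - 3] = 84*c^2 - 18*c + 10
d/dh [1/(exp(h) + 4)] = -exp(h)/(exp(h) + 4)^2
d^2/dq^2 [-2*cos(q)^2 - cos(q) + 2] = cos(q) + 4*cos(2*q)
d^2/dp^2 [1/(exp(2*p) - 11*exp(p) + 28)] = ((11 - 4*exp(p))*(exp(2*p) - 11*exp(p) + 28) + 2*(2*exp(p) - 11)^2*exp(p))*exp(p)/(exp(2*p) - 11*exp(p) + 28)^3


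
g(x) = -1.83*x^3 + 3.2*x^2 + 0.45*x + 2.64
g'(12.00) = -713.31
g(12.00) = -2693.40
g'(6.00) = -158.79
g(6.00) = -274.74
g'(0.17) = 1.38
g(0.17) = 2.80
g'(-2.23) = -41.12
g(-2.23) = 37.84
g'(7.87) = -289.22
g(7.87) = -687.64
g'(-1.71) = -26.55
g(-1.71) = 20.38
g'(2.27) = -13.31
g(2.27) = -1.25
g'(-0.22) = -1.22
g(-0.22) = 2.72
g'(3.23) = -36.15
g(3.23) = -24.19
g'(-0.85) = -8.96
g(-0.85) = 5.69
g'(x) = -5.49*x^2 + 6.4*x + 0.45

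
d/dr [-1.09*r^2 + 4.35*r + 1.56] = 4.35 - 2.18*r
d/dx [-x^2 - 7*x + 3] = -2*x - 7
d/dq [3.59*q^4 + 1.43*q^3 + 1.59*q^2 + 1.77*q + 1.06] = 14.36*q^3 + 4.29*q^2 + 3.18*q + 1.77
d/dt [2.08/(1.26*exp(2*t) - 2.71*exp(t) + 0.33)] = (5.6368 - 5.2416*exp(t))*exp(t)/(1.26*exp(2*t) - 2.71*exp(t) + 0.33)^2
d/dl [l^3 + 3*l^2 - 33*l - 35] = 3*l^2 + 6*l - 33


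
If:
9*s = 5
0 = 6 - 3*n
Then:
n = 2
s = 5/9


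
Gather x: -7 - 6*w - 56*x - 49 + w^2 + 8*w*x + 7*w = w^2 + w + x*(8*w - 56) - 56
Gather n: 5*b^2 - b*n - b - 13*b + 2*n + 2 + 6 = 5*b^2 - 14*b + n*(2 - b) + 8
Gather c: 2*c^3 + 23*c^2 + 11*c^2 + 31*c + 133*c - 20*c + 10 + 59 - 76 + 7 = 2*c^3 + 34*c^2 + 144*c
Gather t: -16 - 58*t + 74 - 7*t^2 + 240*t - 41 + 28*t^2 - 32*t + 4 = 21*t^2 + 150*t + 21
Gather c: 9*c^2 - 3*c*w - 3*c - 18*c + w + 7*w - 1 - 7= 9*c^2 + c*(-3*w - 21) + 8*w - 8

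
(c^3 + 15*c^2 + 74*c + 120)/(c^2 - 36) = (c^2 + 9*c + 20)/(c - 6)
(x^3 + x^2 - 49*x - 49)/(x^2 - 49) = x + 1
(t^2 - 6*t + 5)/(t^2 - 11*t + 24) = (t^2 - 6*t + 5)/(t^2 - 11*t + 24)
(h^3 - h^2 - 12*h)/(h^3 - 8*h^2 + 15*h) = (h^2 - h - 12)/(h^2 - 8*h + 15)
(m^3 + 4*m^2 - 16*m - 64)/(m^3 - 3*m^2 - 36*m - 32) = (m^2 - 16)/(m^2 - 7*m - 8)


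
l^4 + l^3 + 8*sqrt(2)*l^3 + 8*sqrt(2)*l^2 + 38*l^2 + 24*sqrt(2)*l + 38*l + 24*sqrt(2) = (l + 1)*(l + sqrt(2))*(l + 3*sqrt(2))*(l + 4*sqrt(2))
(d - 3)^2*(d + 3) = d^3 - 3*d^2 - 9*d + 27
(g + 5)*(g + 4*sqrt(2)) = g^2 + 5*g + 4*sqrt(2)*g + 20*sqrt(2)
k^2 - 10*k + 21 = (k - 7)*(k - 3)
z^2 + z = z*(z + 1)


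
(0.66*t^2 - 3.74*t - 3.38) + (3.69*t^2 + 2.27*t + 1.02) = 4.35*t^2 - 1.47*t - 2.36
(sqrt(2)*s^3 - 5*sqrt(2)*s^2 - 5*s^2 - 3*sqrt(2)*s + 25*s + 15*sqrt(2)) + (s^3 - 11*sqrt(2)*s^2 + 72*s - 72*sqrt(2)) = s^3 + sqrt(2)*s^3 - 16*sqrt(2)*s^2 - 5*s^2 - 3*sqrt(2)*s + 97*s - 57*sqrt(2)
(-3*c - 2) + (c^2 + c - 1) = c^2 - 2*c - 3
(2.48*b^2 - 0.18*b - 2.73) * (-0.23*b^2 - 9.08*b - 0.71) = -0.5704*b^4 - 22.477*b^3 + 0.5015*b^2 + 24.9162*b + 1.9383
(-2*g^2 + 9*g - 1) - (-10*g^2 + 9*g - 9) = 8*g^2 + 8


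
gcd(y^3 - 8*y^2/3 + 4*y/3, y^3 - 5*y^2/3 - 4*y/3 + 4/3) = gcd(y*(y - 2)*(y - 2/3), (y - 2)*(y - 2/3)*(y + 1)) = y^2 - 8*y/3 + 4/3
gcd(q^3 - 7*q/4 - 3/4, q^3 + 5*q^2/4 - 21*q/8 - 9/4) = q - 3/2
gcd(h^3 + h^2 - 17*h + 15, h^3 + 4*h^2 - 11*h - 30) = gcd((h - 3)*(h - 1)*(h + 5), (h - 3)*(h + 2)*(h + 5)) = h^2 + 2*h - 15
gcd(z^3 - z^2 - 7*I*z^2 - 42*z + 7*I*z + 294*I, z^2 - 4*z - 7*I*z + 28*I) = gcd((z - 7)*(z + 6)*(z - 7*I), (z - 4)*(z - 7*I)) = z - 7*I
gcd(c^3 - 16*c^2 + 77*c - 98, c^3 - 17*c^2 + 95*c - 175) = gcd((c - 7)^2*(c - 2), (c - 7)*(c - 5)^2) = c - 7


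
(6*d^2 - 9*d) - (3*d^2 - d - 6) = 3*d^2 - 8*d + 6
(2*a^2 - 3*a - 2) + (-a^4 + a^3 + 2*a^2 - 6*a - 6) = -a^4 + a^3 + 4*a^2 - 9*a - 8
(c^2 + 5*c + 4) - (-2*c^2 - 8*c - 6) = 3*c^2 + 13*c + 10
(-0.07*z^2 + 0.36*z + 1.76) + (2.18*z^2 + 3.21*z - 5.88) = 2.11*z^2 + 3.57*z - 4.12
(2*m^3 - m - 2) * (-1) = -2*m^3 + m + 2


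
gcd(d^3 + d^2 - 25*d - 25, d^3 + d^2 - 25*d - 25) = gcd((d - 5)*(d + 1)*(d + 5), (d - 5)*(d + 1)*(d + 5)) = d^3 + d^2 - 25*d - 25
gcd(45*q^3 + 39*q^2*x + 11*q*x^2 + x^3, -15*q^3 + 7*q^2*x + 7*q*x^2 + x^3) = 15*q^2 + 8*q*x + x^2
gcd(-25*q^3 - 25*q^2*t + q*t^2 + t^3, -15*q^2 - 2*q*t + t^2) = 5*q - t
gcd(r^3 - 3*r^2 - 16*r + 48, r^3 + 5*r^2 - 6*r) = 1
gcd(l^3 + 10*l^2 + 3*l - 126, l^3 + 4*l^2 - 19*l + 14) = l + 7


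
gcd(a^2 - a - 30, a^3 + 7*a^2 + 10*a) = a + 5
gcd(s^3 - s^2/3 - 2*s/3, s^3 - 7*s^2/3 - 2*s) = s^2 + 2*s/3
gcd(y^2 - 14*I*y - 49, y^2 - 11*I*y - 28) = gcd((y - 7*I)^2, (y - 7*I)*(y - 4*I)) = y - 7*I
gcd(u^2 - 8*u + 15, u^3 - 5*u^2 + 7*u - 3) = u - 3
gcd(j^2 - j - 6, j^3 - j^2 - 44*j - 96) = 1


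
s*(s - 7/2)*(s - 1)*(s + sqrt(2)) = s^4 - 9*s^3/2 + sqrt(2)*s^3 - 9*sqrt(2)*s^2/2 + 7*s^2/2 + 7*sqrt(2)*s/2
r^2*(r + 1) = r^3 + r^2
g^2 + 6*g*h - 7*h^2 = (g - h)*(g + 7*h)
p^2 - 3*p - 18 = (p - 6)*(p + 3)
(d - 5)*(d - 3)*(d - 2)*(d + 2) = d^4 - 8*d^3 + 11*d^2 + 32*d - 60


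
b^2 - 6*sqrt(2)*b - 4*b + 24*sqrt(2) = (b - 4)*(b - 6*sqrt(2))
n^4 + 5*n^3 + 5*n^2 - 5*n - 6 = (n - 1)*(n + 1)*(n + 2)*(n + 3)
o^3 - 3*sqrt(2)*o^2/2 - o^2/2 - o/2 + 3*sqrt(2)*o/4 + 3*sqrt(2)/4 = (o - 1)*(o + 1/2)*(o - 3*sqrt(2)/2)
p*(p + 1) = p^2 + p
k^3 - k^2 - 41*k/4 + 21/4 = (k - 7/2)*(k - 1/2)*(k + 3)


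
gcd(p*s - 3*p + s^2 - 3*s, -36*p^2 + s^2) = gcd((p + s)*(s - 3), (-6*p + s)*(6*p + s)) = 1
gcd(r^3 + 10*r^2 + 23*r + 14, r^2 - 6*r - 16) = r + 2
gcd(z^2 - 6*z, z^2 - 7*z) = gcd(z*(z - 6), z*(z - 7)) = z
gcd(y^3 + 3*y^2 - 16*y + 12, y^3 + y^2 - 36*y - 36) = y + 6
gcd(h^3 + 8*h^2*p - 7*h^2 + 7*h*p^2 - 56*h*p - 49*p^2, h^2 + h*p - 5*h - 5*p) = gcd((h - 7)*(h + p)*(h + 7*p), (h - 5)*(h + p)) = h + p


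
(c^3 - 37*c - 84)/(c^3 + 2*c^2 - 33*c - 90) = (c^2 - 3*c - 28)/(c^2 - c - 30)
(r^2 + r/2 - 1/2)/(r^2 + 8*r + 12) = (2*r^2 + r - 1)/(2*(r^2 + 8*r + 12))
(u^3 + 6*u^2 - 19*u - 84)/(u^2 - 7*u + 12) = (u^2 + 10*u + 21)/(u - 3)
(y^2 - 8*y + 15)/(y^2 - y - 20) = (y - 3)/(y + 4)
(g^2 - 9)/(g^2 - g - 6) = (g + 3)/(g + 2)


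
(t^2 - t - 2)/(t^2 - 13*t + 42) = (t^2 - t - 2)/(t^2 - 13*t + 42)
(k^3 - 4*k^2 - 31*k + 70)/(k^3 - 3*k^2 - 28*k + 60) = (k - 7)/(k - 6)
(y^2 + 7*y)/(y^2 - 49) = y/(y - 7)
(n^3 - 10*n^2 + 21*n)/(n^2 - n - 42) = n*(n - 3)/(n + 6)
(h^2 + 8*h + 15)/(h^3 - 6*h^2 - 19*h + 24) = (h + 5)/(h^2 - 9*h + 8)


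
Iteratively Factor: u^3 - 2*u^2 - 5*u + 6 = (u - 1)*(u^2 - u - 6) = (u - 1)*(u + 2)*(u - 3)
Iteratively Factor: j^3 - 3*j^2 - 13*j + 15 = (j - 5)*(j^2 + 2*j - 3) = (j - 5)*(j - 1)*(j + 3)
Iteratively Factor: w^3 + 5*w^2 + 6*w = (w)*(w^2 + 5*w + 6) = w*(w + 3)*(w + 2)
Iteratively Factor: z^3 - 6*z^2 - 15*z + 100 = (z + 4)*(z^2 - 10*z + 25) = (z - 5)*(z + 4)*(z - 5)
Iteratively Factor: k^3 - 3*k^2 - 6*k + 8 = (k - 4)*(k^2 + k - 2) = (k - 4)*(k - 1)*(k + 2)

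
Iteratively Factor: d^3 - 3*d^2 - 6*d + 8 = (d - 1)*(d^2 - 2*d - 8) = (d - 1)*(d + 2)*(d - 4)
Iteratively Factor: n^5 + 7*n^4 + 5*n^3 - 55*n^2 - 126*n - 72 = (n + 1)*(n^4 + 6*n^3 - n^2 - 54*n - 72) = (n + 1)*(n + 2)*(n^3 + 4*n^2 - 9*n - 36) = (n + 1)*(n + 2)*(n + 4)*(n^2 - 9) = (n + 1)*(n + 2)*(n + 3)*(n + 4)*(n - 3)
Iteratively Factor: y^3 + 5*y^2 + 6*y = (y + 2)*(y^2 + 3*y) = y*(y + 2)*(y + 3)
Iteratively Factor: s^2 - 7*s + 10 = (s - 5)*(s - 2)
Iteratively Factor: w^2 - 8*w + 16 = (w - 4)*(w - 4)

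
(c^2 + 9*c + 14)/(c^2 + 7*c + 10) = (c + 7)/(c + 5)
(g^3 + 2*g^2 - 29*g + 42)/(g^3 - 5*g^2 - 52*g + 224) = (g^2 - 5*g + 6)/(g^2 - 12*g + 32)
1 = 1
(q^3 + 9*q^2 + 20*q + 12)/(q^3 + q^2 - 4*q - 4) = (q + 6)/(q - 2)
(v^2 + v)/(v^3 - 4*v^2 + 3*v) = (v + 1)/(v^2 - 4*v + 3)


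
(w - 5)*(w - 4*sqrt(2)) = w^2 - 4*sqrt(2)*w - 5*w + 20*sqrt(2)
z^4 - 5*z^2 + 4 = (z - 2)*(z - 1)*(z + 1)*(z + 2)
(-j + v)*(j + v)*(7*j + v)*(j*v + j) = -7*j^4*v - 7*j^4 - j^3*v^2 - j^3*v + 7*j^2*v^3 + 7*j^2*v^2 + j*v^4 + j*v^3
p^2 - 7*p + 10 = (p - 5)*(p - 2)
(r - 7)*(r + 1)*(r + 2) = r^3 - 4*r^2 - 19*r - 14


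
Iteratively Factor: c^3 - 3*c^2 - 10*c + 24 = (c + 3)*(c^2 - 6*c + 8) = (c - 4)*(c + 3)*(c - 2)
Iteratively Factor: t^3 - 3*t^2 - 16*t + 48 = (t - 3)*(t^2 - 16) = (t - 4)*(t - 3)*(t + 4)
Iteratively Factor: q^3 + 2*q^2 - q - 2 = (q + 1)*(q^2 + q - 2) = (q + 1)*(q + 2)*(q - 1)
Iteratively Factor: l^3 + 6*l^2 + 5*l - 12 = (l + 4)*(l^2 + 2*l - 3) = (l + 3)*(l + 4)*(l - 1)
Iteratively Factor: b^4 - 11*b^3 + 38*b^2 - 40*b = (b - 5)*(b^3 - 6*b^2 + 8*b) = (b - 5)*(b - 4)*(b^2 - 2*b) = b*(b - 5)*(b - 4)*(b - 2)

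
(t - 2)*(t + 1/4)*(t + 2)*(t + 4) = t^4 + 17*t^3/4 - 3*t^2 - 17*t - 4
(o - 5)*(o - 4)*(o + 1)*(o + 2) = o^4 - 6*o^3 - 5*o^2 + 42*o + 40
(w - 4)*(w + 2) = w^2 - 2*w - 8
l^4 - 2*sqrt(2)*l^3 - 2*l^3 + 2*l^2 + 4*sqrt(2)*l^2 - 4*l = l*(l - 2)*(l - sqrt(2))^2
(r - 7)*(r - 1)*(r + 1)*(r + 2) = r^4 - 5*r^3 - 15*r^2 + 5*r + 14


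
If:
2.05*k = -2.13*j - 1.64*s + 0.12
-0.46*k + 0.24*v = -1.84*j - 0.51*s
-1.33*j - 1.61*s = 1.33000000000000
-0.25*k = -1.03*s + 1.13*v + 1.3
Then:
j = 0.87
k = 0.39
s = -1.55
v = -2.65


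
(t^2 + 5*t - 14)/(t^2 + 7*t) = (t - 2)/t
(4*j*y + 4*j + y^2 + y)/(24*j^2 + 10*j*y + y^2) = (y + 1)/(6*j + y)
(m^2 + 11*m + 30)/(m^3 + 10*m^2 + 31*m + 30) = (m + 6)/(m^2 + 5*m + 6)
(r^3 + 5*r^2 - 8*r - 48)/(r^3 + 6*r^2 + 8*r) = (r^2 + r - 12)/(r*(r + 2))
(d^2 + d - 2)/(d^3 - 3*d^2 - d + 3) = (d + 2)/(d^2 - 2*d - 3)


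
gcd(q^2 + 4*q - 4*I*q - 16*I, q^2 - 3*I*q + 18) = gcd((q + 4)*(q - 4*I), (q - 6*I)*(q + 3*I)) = 1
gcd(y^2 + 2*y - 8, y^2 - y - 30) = 1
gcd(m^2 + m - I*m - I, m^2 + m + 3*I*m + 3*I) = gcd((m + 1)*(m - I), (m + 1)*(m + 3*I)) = m + 1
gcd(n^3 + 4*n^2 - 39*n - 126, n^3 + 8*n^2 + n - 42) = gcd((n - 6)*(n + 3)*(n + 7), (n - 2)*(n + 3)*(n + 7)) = n^2 + 10*n + 21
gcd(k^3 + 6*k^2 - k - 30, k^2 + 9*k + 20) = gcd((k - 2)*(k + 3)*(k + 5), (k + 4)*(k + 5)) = k + 5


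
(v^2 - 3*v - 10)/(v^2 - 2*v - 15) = (v + 2)/(v + 3)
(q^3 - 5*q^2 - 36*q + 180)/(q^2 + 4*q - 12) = (q^2 - 11*q + 30)/(q - 2)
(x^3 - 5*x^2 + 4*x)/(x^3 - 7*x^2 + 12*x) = (x - 1)/(x - 3)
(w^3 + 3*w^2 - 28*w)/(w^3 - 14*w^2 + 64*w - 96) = w*(w + 7)/(w^2 - 10*w + 24)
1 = 1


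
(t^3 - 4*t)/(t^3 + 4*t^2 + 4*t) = (t - 2)/(t + 2)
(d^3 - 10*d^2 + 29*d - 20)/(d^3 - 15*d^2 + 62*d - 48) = (d^2 - 9*d + 20)/(d^2 - 14*d + 48)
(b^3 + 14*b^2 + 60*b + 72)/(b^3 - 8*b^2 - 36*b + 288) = (b^2 + 8*b + 12)/(b^2 - 14*b + 48)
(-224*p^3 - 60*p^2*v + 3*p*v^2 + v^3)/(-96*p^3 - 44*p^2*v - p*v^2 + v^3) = (7*p + v)/(3*p + v)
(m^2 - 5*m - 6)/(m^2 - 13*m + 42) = (m + 1)/(m - 7)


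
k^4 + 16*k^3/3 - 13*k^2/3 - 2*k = k*(k - 1)*(k + 1/3)*(k + 6)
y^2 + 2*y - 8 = (y - 2)*(y + 4)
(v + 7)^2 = v^2 + 14*v + 49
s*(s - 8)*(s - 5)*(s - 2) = s^4 - 15*s^3 + 66*s^2 - 80*s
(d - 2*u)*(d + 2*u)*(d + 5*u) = d^3 + 5*d^2*u - 4*d*u^2 - 20*u^3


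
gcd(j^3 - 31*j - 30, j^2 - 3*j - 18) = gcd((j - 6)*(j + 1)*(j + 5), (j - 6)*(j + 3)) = j - 6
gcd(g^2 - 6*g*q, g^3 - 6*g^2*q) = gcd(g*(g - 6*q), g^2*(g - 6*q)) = -g^2 + 6*g*q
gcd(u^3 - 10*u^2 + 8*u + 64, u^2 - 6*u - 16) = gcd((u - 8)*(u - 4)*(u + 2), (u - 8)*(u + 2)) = u^2 - 6*u - 16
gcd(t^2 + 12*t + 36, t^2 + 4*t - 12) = t + 6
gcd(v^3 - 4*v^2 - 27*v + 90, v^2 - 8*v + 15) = v - 3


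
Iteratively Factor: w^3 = (w)*(w^2) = w^2*(w)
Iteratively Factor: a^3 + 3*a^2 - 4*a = (a + 4)*(a^2 - a) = (a - 1)*(a + 4)*(a)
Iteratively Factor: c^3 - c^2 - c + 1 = (c - 1)*(c^2 - 1) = (c - 1)^2*(c + 1)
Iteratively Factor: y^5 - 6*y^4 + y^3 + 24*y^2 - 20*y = (y - 1)*(y^4 - 5*y^3 - 4*y^2 + 20*y) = (y - 2)*(y - 1)*(y^3 - 3*y^2 - 10*y) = y*(y - 2)*(y - 1)*(y^2 - 3*y - 10) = y*(y - 2)*(y - 1)*(y + 2)*(y - 5)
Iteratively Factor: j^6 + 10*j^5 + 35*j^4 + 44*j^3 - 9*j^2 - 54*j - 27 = (j - 1)*(j^5 + 11*j^4 + 46*j^3 + 90*j^2 + 81*j + 27) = (j - 1)*(j + 3)*(j^4 + 8*j^3 + 22*j^2 + 24*j + 9) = (j - 1)*(j + 1)*(j + 3)*(j^3 + 7*j^2 + 15*j + 9) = (j - 1)*(j + 1)*(j + 3)^2*(j^2 + 4*j + 3) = (j - 1)*(j + 1)*(j + 3)^3*(j + 1)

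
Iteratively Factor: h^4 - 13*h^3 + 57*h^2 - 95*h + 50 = (h - 1)*(h^3 - 12*h^2 + 45*h - 50) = (h - 5)*(h - 1)*(h^2 - 7*h + 10) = (h - 5)^2*(h - 1)*(h - 2)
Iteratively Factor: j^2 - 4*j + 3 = (j - 1)*(j - 3)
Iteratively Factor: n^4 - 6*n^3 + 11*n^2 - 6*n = (n)*(n^3 - 6*n^2 + 11*n - 6) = n*(n - 2)*(n^2 - 4*n + 3) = n*(n - 3)*(n - 2)*(n - 1)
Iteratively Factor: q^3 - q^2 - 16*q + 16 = (q - 1)*(q^2 - 16) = (q - 4)*(q - 1)*(q + 4)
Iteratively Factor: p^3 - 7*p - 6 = (p + 2)*(p^2 - 2*p - 3) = (p + 1)*(p + 2)*(p - 3)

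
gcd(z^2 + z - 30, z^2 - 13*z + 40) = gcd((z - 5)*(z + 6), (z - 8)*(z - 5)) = z - 5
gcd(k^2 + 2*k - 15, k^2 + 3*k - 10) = k + 5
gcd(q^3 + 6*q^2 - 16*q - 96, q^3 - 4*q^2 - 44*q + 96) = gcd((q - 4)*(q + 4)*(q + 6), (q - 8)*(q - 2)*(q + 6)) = q + 6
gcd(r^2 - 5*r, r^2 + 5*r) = r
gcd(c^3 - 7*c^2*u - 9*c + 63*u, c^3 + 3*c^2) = c + 3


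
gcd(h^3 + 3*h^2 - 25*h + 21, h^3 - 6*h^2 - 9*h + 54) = h - 3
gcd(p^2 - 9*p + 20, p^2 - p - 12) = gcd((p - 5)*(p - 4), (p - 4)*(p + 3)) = p - 4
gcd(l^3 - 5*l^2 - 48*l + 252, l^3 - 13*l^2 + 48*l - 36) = l^2 - 12*l + 36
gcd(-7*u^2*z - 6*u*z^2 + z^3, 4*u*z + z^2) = z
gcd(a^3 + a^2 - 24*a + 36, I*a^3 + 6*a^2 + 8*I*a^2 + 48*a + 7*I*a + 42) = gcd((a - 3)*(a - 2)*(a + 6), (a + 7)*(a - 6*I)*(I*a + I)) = 1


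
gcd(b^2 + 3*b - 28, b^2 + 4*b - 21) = b + 7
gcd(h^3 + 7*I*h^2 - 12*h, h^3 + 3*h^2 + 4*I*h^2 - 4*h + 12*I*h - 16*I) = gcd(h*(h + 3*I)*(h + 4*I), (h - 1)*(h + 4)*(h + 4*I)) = h + 4*I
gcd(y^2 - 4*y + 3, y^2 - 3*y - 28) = 1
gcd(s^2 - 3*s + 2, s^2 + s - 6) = s - 2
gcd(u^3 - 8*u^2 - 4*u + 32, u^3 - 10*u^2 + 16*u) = u^2 - 10*u + 16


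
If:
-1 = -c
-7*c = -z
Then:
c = 1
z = 7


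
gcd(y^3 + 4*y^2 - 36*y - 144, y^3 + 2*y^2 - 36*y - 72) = y^2 - 36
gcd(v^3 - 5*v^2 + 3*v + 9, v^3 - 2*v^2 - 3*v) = v^2 - 2*v - 3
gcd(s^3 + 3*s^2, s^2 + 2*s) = s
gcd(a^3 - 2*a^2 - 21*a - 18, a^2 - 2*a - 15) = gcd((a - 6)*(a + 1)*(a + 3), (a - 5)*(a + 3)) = a + 3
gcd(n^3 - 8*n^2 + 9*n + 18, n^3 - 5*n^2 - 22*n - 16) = n + 1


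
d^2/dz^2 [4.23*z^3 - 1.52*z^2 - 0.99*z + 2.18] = 25.38*z - 3.04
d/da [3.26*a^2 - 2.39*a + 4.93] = 6.52*a - 2.39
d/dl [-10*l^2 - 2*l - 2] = -20*l - 2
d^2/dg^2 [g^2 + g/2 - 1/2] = 2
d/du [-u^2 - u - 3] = -2*u - 1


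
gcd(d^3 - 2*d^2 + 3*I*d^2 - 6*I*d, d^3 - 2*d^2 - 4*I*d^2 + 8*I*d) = d^2 - 2*d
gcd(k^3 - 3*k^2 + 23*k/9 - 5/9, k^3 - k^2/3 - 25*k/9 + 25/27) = k^2 - 2*k + 5/9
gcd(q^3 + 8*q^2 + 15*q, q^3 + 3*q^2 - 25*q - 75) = q^2 + 8*q + 15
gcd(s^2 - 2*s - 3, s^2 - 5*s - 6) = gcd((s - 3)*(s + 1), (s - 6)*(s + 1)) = s + 1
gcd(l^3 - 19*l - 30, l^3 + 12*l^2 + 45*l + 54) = l + 3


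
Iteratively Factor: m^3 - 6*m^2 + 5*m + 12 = (m + 1)*(m^2 - 7*m + 12) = (m - 4)*(m + 1)*(m - 3)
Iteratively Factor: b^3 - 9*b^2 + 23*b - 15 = (b - 1)*(b^2 - 8*b + 15) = (b - 5)*(b - 1)*(b - 3)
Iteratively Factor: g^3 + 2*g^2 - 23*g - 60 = (g - 5)*(g^2 + 7*g + 12) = (g - 5)*(g + 4)*(g + 3)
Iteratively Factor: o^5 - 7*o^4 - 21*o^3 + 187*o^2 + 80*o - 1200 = (o - 5)*(o^4 - 2*o^3 - 31*o^2 + 32*o + 240) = (o - 5)*(o - 4)*(o^3 + 2*o^2 - 23*o - 60) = (o - 5)*(o - 4)*(o + 3)*(o^2 - o - 20) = (o - 5)*(o - 4)*(o + 3)*(o + 4)*(o - 5)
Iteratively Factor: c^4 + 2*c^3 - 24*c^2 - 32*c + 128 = (c - 4)*(c^3 + 6*c^2 - 32) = (c - 4)*(c + 4)*(c^2 + 2*c - 8) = (c - 4)*(c - 2)*(c + 4)*(c + 4)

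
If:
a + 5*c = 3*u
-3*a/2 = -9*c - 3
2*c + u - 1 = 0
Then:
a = 40/17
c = 1/17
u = 15/17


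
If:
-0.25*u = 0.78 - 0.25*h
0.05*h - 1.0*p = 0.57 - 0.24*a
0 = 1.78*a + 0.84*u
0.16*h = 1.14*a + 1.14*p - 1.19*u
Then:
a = 0.23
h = 2.62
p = -0.38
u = -0.50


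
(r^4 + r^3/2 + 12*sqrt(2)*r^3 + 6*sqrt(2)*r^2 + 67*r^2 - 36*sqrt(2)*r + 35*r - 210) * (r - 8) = r^5 - 15*r^4/2 + 12*sqrt(2)*r^4 - 90*sqrt(2)*r^3 + 63*r^3 - 501*r^2 - 84*sqrt(2)*r^2 - 490*r + 288*sqrt(2)*r + 1680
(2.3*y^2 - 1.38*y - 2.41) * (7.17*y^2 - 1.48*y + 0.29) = 16.491*y^4 - 13.2986*y^3 - 14.5703*y^2 + 3.1666*y - 0.6989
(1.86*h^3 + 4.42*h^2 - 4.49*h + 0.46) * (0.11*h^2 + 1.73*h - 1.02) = 0.2046*h^5 + 3.704*h^4 + 5.2555*h^3 - 12.2255*h^2 + 5.3756*h - 0.4692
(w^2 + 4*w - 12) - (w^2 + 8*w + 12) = -4*w - 24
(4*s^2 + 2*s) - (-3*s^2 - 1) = 7*s^2 + 2*s + 1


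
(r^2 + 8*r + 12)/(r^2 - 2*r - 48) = (r + 2)/(r - 8)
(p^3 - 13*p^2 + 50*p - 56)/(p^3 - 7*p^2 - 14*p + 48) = (p^2 - 11*p + 28)/(p^2 - 5*p - 24)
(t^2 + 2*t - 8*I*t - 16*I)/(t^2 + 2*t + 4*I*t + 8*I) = (t - 8*I)/(t + 4*I)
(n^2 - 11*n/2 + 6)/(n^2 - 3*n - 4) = (n - 3/2)/(n + 1)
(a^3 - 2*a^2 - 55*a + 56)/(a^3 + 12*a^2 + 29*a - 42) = (a - 8)/(a + 6)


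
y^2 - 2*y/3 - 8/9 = (y - 4/3)*(y + 2/3)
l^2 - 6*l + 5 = (l - 5)*(l - 1)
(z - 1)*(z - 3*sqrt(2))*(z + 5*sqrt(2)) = z^3 - z^2 + 2*sqrt(2)*z^2 - 30*z - 2*sqrt(2)*z + 30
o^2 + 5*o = o*(o + 5)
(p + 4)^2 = p^2 + 8*p + 16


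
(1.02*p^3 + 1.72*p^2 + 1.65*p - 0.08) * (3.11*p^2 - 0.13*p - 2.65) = 3.1722*p^5 + 5.2166*p^4 + 2.2049*p^3 - 5.0213*p^2 - 4.3621*p + 0.212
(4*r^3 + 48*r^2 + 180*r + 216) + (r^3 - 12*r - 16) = 5*r^3 + 48*r^2 + 168*r + 200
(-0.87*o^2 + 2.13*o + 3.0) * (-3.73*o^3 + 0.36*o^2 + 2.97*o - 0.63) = 3.2451*o^5 - 8.2581*o^4 - 13.0071*o^3 + 7.9542*o^2 + 7.5681*o - 1.89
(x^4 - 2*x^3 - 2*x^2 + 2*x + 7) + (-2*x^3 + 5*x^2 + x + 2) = x^4 - 4*x^3 + 3*x^2 + 3*x + 9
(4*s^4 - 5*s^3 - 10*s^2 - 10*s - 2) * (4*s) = 16*s^5 - 20*s^4 - 40*s^3 - 40*s^2 - 8*s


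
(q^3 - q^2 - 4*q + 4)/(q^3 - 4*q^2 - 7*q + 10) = (q - 2)/(q - 5)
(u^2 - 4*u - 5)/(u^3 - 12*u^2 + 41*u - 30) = (u + 1)/(u^2 - 7*u + 6)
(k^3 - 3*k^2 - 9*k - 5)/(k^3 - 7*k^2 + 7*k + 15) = (k + 1)/(k - 3)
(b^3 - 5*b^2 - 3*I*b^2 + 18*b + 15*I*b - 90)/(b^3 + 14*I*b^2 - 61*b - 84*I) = (b^2 - b*(5 + 6*I) + 30*I)/(b^2 + 11*I*b - 28)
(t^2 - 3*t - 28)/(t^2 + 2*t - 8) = (t - 7)/(t - 2)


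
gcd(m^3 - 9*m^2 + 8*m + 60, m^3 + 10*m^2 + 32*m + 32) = m + 2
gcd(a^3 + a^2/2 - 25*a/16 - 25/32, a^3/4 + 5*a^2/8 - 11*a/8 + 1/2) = 1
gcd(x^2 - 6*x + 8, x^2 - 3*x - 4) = x - 4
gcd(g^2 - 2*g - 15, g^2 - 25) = g - 5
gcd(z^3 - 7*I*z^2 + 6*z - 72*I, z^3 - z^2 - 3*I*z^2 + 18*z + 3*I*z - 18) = z^2 - 3*I*z + 18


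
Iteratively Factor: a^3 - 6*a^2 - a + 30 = (a + 2)*(a^2 - 8*a + 15) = (a - 5)*(a + 2)*(a - 3)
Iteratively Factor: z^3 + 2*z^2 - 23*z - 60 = (z - 5)*(z^2 + 7*z + 12) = (z - 5)*(z + 4)*(z + 3)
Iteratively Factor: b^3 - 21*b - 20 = (b + 4)*(b^2 - 4*b - 5) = (b - 5)*(b + 4)*(b + 1)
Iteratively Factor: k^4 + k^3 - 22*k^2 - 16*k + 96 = (k + 4)*(k^3 - 3*k^2 - 10*k + 24) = (k - 4)*(k + 4)*(k^2 + k - 6) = (k - 4)*(k + 3)*(k + 4)*(k - 2)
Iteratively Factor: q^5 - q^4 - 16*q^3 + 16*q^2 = (q + 4)*(q^4 - 5*q^3 + 4*q^2) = (q - 1)*(q + 4)*(q^3 - 4*q^2) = q*(q - 1)*(q + 4)*(q^2 - 4*q) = q*(q - 4)*(q - 1)*(q + 4)*(q)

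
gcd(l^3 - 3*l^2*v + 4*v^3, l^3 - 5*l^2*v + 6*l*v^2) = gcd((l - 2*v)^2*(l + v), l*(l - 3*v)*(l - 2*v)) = -l + 2*v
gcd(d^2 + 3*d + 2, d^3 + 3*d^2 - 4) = d + 2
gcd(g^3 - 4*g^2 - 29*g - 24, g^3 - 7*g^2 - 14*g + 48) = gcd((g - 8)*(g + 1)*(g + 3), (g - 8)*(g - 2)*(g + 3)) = g^2 - 5*g - 24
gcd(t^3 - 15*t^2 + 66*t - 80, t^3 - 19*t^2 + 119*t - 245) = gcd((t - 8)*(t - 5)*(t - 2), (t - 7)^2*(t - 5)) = t - 5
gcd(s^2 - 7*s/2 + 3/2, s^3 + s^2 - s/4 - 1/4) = s - 1/2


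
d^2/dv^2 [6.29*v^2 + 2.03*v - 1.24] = 12.5800000000000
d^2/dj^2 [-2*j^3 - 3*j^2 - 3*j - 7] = -12*j - 6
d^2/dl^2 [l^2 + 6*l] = 2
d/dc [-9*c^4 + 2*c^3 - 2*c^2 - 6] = 2*c*(-18*c^2 + 3*c - 2)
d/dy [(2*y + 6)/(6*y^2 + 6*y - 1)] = 2*(6*y^2 + 6*y - 6*(y + 3)*(2*y + 1) - 1)/(6*y^2 + 6*y - 1)^2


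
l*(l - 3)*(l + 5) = l^3 + 2*l^2 - 15*l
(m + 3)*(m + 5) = m^2 + 8*m + 15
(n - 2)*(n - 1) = n^2 - 3*n + 2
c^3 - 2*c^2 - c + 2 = (c - 2)*(c - 1)*(c + 1)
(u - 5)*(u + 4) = u^2 - u - 20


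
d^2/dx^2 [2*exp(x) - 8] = 2*exp(x)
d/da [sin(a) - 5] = cos(a)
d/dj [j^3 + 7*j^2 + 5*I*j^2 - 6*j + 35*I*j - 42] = 3*j^2 + j*(14 + 10*I) - 6 + 35*I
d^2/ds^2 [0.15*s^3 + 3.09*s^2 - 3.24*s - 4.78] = 0.9*s + 6.18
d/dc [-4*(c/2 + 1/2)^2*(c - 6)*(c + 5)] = -4*c^3 - 3*c^2 + 62*c + 61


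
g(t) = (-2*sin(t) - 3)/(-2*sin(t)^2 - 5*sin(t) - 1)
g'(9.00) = 1.47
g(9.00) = 1.12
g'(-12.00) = -0.96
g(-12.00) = 0.96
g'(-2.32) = 1.72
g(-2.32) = -0.97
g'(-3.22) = 7.06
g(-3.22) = 2.25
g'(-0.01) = -14.27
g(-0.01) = 3.14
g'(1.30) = -0.13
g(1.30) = 0.64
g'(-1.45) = -0.15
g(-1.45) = -0.51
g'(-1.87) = 0.40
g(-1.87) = -0.56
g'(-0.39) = -22.27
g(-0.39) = -3.66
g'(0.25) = -2.82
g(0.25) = 1.48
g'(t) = (4*sin(t)*cos(t) + 5*cos(t))*(-2*sin(t) - 3)/(-2*sin(t)^2 - 5*sin(t) - 1)^2 - 2*cos(t)/(-2*sin(t)^2 - 5*sin(t) - 1) = (-12*sin(t) + 2*cos(2*t) - 15)*cos(t)/(5*sin(t) - cos(2*t) + 2)^2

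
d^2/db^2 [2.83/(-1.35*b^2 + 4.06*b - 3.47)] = (10.31535*b^2 - 31.02246*b - 2.83*(2.7*b - 4.06)*(5.4*b - 8.12) + 26.51427)/(1.35*b^2 - 4.06*b + 3.47)^3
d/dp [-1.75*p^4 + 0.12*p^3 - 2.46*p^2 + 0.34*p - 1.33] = -7.0*p^3 + 0.36*p^2 - 4.92*p + 0.34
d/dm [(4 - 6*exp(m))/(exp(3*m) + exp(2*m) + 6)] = 2*((3*exp(m) - 2)*(3*exp(m) + 2)*exp(m) - 3*exp(3*m) - 3*exp(2*m) - 18)*exp(m)/(exp(3*m) + exp(2*m) + 6)^2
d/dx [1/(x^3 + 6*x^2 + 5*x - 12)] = (-3*x^2 - 12*x - 5)/(x^3 + 6*x^2 + 5*x - 12)^2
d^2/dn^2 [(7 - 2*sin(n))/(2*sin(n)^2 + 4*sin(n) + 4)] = (sin(n)^5 - 16*sin(n)^4 - 35*sin(n)^3 + 31*sin(n)^2 + 72*sin(n) + 22)/(sin(n)^2 + 2*sin(n) + 2)^3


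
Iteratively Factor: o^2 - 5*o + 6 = (o - 3)*(o - 2)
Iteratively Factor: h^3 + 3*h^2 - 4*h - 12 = (h + 3)*(h^2 - 4) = (h - 2)*(h + 3)*(h + 2)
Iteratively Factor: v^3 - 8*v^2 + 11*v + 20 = (v - 5)*(v^2 - 3*v - 4) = (v - 5)*(v - 4)*(v + 1)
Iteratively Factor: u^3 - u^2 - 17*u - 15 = (u + 3)*(u^2 - 4*u - 5) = (u - 5)*(u + 3)*(u + 1)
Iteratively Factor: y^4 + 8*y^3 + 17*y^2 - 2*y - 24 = (y + 2)*(y^3 + 6*y^2 + 5*y - 12) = (y + 2)*(y + 4)*(y^2 + 2*y - 3) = (y + 2)*(y + 3)*(y + 4)*(y - 1)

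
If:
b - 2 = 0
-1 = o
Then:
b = 2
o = -1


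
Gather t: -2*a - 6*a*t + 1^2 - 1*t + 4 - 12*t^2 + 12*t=-2*a - 12*t^2 + t*(11 - 6*a) + 5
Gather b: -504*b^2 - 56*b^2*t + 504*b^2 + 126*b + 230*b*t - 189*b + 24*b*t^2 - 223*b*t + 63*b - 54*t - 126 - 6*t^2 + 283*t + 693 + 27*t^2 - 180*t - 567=-56*b^2*t + b*(24*t^2 + 7*t) + 21*t^2 + 49*t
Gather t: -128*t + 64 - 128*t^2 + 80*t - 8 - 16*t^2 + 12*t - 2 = -144*t^2 - 36*t + 54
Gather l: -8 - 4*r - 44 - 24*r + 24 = -28*r - 28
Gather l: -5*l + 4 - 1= 3 - 5*l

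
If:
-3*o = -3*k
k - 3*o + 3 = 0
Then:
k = 3/2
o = 3/2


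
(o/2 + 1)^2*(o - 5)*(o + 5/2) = o^4/4 + 3*o^3/8 - 37*o^2/8 - 15*o - 25/2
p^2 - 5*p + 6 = (p - 3)*(p - 2)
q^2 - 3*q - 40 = (q - 8)*(q + 5)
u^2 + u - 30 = (u - 5)*(u + 6)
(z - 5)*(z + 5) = z^2 - 25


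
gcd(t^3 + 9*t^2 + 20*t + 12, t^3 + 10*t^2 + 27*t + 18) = t^2 + 7*t + 6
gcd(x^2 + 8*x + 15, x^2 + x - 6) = x + 3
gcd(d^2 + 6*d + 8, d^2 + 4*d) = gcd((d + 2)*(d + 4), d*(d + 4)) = d + 4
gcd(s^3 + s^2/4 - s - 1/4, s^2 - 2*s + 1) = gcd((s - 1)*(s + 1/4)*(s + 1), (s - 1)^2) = s - 1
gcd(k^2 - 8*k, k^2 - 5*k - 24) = k - 8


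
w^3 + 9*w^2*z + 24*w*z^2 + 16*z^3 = (w + z)*(w + 4*z)^2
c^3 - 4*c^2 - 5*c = c*(c - 5)*(c + 1)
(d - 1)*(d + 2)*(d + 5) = d^3 + 6*d^2 + 3*d - 10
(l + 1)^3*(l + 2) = l^4 + 5*l^3 + 9*l^2 + 7*l + 2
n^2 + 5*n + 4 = (n + 1)*(n + 4)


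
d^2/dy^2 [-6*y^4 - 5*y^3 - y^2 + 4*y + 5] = -72*y^2 - 30*y - 2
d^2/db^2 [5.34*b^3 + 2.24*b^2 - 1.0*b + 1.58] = 32.04*b + 4.48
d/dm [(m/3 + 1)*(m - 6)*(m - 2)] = m^2 - 10*m/3 - 4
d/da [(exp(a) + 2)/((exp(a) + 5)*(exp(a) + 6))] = (-exp(2*a) - 4*exp(a) + 8)*exp(a)/(exp(4*a) + 22*exp(3*a) + 181*exp(2*a) + 660*exp(a) + 900)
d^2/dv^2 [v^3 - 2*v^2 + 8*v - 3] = 6*v - 4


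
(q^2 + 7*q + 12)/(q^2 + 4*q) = (q + 3)/q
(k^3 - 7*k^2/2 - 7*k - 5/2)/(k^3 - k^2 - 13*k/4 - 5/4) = 2*(k - 5)/(2*k - 5)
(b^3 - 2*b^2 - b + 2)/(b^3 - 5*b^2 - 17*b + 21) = (b^2 - b - 2)/(b^2 - 4*b - 21)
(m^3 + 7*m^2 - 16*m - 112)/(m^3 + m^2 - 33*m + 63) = (m^2 - 16)/(m^2 - 6*m + 9)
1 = 1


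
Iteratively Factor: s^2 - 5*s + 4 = (s - 4)*(s - 1)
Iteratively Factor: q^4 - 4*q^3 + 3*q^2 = (q)*(q^3 - 4*q^2 + 3*q) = q*(q - 3)*(q^2 - q) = q*(q - 3)*(q - 1)*(q)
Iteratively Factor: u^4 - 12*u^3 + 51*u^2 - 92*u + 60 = (u - 5)*(u^3 - 7*u^2 + 16*u - 12) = (u - 5)*(u - 2)*(u^2 - 5*u + 6) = (u - 5)*(u - 2)^2*(u - 3)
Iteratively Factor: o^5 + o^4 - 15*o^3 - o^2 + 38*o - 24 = (o + 2)*(o^4 - o^3 - 13*o^2 + 25*o - 12) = (o - 1)*(o + 2)*(o^3 - 13*o + 12) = (o - 3)*(o - 1)*(o + 2)*(o^2 + 3*o - 4) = (o - 3)*(o - 1)*(o + 2)*(o + 4)*(o - 1)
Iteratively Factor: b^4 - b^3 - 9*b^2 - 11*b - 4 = (b + 1)*(b^3 - 2*b^2 - 7*b - 4) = (b - 4)*(b + 1)*(b^2 + 2*b + 1) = (b - 4)*(b + 1)^2*(b + 1)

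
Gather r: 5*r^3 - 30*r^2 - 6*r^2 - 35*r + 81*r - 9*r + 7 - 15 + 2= 5*r^3 - 36*r^2 + 37*r - 6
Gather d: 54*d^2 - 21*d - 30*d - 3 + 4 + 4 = 54*d^2 - 51*d + 5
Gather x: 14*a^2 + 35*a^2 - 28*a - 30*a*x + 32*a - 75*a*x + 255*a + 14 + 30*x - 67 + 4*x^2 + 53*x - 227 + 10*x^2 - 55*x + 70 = 49*a^2 + 259*a + 14*x^2 + x*(28 - 105*a) - 210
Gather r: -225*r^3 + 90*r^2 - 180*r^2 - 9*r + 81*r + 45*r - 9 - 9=-225*r^3 - 90*r^2 + 117*r - 18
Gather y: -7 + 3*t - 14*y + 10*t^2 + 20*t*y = 10*t^2 + 3*t + y*(20*t - 14) - 7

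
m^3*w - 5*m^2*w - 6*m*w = m*(m - 6)*(m*w + w)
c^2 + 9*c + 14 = (c + 2)*(c + 7)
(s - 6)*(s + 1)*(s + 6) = s^3 + s^2 - 36*s - 36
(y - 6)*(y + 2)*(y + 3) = y^3 - y^2 - 24*y - 36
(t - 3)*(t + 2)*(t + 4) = t^3 + 3*t^2 - 10*t - 24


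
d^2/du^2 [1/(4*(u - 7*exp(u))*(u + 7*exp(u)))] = (98*u^2*exp(2*u) + 3*u^2 - 392*u*exp(2*u) + 4802*exp(4*u) + 49*exp(2*u))/(2*(u^6 - 147*u^4*exp(2*u) + 7203*u^2*exp(4*u) - 117649*exp(6*u)))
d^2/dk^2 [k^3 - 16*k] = 6*k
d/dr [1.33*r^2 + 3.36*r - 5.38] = 2.66*r + 3.36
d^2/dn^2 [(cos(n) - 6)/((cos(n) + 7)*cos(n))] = (31*sin(n)^4/cos(n)^3 + sin(n)^2 + 127 + 320/cos(n) - 252/cos(n)^2 - 619/cos(n)^3)/(cos(n) + 7)^3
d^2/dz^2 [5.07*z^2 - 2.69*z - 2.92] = 10.1400000000000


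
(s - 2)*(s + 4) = s^2 + 2*s - 8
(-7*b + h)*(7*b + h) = -49*b^2 + h^2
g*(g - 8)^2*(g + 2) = g^4 - 14*g^3 + 32*g^2 + 128*g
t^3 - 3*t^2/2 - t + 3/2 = (t - 3/2)*(t - 1)*(t + 1)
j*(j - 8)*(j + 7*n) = j^3 + 7*j^2*n - 8*j^2 - 56*j*n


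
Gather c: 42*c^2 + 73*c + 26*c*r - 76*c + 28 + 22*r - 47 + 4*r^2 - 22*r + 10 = 42*c^2 + c*(26*r - 3) + 4*r^2 - 9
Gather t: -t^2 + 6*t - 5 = -t^2 + 6*t - 5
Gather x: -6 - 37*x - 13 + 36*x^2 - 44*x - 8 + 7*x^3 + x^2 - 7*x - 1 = 7*x^3 + 37*x^2 - 88*x - 28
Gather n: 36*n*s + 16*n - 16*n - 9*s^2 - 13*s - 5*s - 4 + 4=36*n*s - 9*s^2 - 18*s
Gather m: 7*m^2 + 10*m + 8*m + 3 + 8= 7*m^2 + 18*m + 11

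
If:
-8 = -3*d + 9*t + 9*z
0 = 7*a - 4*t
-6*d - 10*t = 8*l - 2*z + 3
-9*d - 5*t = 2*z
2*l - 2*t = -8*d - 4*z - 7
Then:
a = 5/27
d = 1/12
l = -41/36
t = 35/108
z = -32/27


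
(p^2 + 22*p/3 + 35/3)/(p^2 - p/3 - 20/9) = 3*(3*p^2 + 22*p + 35)/(9*p^2 - 3*p - 20)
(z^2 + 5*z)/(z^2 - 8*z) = (z + 5)/(z - 8)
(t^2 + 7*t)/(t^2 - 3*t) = (t + 7)/(t - 3)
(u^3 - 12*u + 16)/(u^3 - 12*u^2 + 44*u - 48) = (u^2 + 2*u - 8)/(u^2 - 10*u + 24)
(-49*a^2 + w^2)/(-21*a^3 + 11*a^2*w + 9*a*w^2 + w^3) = (-7*a + w)/(-3*a^2 + 2*a*w + w^2)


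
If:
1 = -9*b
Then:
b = -1/9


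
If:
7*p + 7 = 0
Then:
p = -1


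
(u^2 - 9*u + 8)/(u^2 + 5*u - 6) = (u - 8)/(u + 6)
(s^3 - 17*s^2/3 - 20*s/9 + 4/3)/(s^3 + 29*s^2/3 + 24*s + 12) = (s^2 - 19*s/3 + 2)/(s^2 + 9*s + 18)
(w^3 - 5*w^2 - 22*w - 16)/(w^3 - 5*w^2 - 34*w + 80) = (w^2 + 3*w + 2)/(w^2 + 3*w - 10)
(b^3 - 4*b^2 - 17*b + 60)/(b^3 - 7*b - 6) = (b^2 - b - 20)/(b^2 + 3*b + 2)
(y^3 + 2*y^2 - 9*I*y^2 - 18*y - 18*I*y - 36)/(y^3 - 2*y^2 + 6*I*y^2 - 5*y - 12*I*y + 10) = (y^3 + y^2*(2 - 9*I) - 18*y*(1 + I) - 36)/(y^3 + 2*y^2*(-1 + 3*I) - y*(5 + 12*I) + 10)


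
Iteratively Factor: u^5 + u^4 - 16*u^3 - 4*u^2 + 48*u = (u - 2)*(u^4 + 3*u^3 - 10*u^2 - 24*u) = (u - 3)*(u - 2)*(u^3 + 6*u^2 + 8*u) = (u - 3)*(u - 2)*(u + 2)*(u^2 + 4*u) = u*(u - 3)*(u - 2)*(u + 2)*(u + 4)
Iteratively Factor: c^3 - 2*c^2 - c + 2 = (c - 1)*(c^2 - c - 2) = (c - 1)*(c + 1)*(c - 2)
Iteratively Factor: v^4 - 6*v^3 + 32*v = (v - 4)*(v^3 - 2*v^2 - 8*v) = (v - 4)*(v + 2)*(v^2 - 4*v) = v*(v - 4)*(v + 2)*(v - 4)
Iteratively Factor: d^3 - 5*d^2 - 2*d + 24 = (d + 2)*(d^2 - 7*d + 12) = (d - 4)*(d + 2)*(d - 3)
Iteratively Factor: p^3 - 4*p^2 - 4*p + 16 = (p + 2)*(p^2 - 6*p + 8) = (p - 4)*(p + 2)*(p - 2)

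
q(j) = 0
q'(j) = 0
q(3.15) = 0.00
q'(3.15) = 0.00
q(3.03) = 0.00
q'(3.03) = 0.00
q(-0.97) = 0.00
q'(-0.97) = 0.00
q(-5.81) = 0.00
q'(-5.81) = 0.00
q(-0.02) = 0.00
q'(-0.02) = 0.00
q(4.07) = 0.00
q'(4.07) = 0.00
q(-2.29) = 0.00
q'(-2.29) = 0.00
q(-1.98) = 0.00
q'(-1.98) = 0.00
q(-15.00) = 0.00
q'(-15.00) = 0.00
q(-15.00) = 0.00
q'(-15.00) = 0.00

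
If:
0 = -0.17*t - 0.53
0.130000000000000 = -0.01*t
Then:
No Solution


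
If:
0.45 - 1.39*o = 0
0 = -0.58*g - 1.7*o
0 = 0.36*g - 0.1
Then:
No Solution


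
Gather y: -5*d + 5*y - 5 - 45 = -5*d + 5*y - 50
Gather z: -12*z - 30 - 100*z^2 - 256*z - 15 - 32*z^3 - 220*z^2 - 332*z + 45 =-32*z^3 - 320*z^2 - 600*z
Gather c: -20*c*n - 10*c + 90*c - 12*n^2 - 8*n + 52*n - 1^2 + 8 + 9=c*(80 - 20*n) - 12*n^2 + 44*n + 16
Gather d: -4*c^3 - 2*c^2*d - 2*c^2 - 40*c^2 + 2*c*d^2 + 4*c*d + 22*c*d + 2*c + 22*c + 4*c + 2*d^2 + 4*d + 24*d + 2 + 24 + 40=-4*c^3 - 42*c^2 + 28*c + d^2*(2*c + 2) + d*(-2*c^2 + 26*c + 28) + 66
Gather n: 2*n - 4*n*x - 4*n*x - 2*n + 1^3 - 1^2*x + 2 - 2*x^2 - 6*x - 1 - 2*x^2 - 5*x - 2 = -8*n*x - 4*x^2 - 12*x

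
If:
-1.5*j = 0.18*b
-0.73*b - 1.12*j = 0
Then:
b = 0.00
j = 0.00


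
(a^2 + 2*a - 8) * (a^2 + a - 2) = a^4 + 3*a^3 - 8*a^2 - 12*a + 16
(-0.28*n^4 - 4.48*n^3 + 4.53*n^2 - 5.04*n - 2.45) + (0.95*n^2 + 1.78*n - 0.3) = -0.28*n^4 - 4.48*n^3 + 5.48*n^2 - 3.26*n - 2.75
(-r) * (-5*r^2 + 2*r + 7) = 5*r^3 - 2*r^2 - 7*r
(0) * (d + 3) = 0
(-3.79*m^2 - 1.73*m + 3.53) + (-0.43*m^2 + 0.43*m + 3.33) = -4.22*m^2 - 1.3*m + 6.86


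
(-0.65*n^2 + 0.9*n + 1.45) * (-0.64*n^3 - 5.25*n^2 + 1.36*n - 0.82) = 0.416*n^5 + 2.8365*n^4 - 6.537*n^3 - 5.8555*n^2 + 1.234*n - 1.189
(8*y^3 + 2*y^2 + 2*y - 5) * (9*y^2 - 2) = 72*y^5 + 18*y^4 + 2*y^3 - 49*y^2 - 4*y + 10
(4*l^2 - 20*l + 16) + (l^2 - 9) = 5*l^2 - 20*l + 7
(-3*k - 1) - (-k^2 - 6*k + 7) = k^2 + 3*k - 8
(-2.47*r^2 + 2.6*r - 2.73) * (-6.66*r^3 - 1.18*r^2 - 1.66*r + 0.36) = 16.4502*r^5 - 14.4014*r^4 + 19.214*r^3 - 1.9838*r^2 + 5.4678*r - 0.9828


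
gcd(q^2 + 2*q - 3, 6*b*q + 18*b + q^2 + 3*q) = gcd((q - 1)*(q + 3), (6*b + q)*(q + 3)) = q + 3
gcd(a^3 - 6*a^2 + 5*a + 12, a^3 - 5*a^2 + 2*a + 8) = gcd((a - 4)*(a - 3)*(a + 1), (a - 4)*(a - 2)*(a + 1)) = a^2 - 3*a - 4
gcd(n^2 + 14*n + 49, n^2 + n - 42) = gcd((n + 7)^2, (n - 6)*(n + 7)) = n + 7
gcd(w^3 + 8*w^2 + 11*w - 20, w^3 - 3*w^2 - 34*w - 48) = 1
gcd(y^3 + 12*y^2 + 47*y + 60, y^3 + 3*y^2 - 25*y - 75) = y^2 + 8*y + 15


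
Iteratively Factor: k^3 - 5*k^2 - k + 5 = (k - 5)*(k^2 - 1) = (k - 5)*(k - 1)*(k + 1)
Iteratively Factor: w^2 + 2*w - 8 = (w - 2)*(w + 4)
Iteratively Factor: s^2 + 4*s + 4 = (s + 2)*(s + 2)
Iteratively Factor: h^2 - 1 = (h - 1)*(h + 1)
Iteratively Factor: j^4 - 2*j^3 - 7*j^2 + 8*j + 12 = (j + 1)*(j^3 - 3*j^2 - 4*j + 12) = (j - 3)*(j + 1)*(j^2 - 4) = (j - 3)*(j + 1)*(j + 2)*(j - 2)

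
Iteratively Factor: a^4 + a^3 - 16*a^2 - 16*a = (a - 4)*(a^3 + 5*a^2 + 4*a) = a*(a - 4)*(a^2 + 5*a + 4) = a*(a - 4)*(a + 4)*(a + 1)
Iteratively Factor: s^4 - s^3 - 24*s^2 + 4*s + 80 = (s - 5)*(s^3 + 4*s^2 - 4*s - 16) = (s - 5)*(s - 2)*(s^2 + 6*s + 8) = (s - 5)*(s - 2)*(s + 2)*(s + 4)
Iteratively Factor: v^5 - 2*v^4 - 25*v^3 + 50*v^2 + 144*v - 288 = (v + 3)*(v^4 - 5*v^3 - 10*v^2 + 80*v - 96) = (v - 4)*(v + 3)*(v^3 - v^2 - 14*v + 24) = (v - 4)*(v + 3)*(v + 4)*(v^2 - 5*v + 6) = (v - 4)*(v - 2)*(v + 3)*(v + 4)*(v - 3)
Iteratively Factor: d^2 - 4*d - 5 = (d + 1)*(d - 5)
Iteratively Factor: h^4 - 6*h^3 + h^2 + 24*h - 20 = (h - 2)*(h^3 - 4*h^2 - 7*h + 10) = (h - 2)*(h - 1)*(h^2 - 3*h - 10) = (h - 5)*(h - 2)*(h - 1)*(h + 2)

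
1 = 1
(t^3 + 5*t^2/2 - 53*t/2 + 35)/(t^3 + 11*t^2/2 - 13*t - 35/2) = (t - 2)/(t + 1)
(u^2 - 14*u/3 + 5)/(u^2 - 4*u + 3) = (u - 5/3)/(u - 1)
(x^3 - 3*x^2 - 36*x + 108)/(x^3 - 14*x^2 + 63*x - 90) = (x + 6)/(x - 5)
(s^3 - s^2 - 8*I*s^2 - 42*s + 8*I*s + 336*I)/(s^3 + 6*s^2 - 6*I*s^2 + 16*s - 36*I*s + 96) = (s - 7)/(s + 2*I)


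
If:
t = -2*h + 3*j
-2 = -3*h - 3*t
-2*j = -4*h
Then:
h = 2/15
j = 4/15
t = 8/15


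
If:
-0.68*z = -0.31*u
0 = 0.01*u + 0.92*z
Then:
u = 0.00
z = 0.00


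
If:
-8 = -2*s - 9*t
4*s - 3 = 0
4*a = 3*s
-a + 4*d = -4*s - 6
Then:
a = 9/16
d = -135/64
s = 3/4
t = 13/18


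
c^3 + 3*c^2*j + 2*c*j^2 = c*(c + j)*(c + 2*j)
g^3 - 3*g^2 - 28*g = g*(g - 7)*(g + 4)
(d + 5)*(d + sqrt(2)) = d^2 + sqrt(2)*d + 5*d + 5*sqrt(2)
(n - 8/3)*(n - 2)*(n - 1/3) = n^3 - 5*n^2 + 62*n/9 - 16/9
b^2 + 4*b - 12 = (b - 2)*(b + 6)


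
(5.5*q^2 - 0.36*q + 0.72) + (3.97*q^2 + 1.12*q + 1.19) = 9.47*q^2 + 0.76*q + 1.91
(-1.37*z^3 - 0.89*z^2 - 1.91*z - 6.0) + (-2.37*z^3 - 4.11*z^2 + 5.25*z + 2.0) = -3.74*z^3 - 5.0*z^2 + 3.34*z - 4.0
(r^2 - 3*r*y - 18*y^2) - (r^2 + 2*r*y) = -5*r*y - 18*y^2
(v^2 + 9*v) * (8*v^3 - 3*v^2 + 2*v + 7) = 8*v^5 + 69*v^4 - 25*v^3 + 25*v^2 + 63*v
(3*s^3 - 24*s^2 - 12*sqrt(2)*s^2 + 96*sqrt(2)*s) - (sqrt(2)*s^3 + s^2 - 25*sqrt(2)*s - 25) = -sqrt(2)*s^3 + 3*s^3 - 25*s^2 - 12*sqrt(2)*s^2 + 121*sqrt(2)*s + 25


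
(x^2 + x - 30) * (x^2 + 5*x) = x^4 + 6*x^3 - 25*x^2 - 150*x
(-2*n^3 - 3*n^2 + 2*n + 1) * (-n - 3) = 2*n^4 + 9*n^3 + 7*n^2 - 7*n - 3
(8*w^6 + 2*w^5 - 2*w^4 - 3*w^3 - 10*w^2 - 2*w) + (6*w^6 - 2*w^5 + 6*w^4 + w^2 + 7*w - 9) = 14*w^6 + 4*w^4 - 3*w^3 - 9*w^2 + 5*w - 9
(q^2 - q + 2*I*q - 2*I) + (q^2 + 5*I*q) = 2*q^2 - q + 7*I*q - 2*I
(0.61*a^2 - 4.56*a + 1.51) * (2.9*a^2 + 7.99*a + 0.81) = 1.769*a^4 - 8.3501*a^3 - 31.5613*a^2 + 8.3713*a + 1.2231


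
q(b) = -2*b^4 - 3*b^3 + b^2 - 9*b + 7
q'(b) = -8*b^3 - 9*b^2 + 2*b - 9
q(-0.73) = 14.70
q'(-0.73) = -12.14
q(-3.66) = -158.46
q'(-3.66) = 255.34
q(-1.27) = 20.99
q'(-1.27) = -9.67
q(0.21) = 5.12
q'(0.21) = -9.05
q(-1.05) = 18.59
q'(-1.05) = -11.76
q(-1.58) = 23.09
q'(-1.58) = -3.07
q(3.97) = -697.49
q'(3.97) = -643.47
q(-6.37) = -2412.64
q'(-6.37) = 1680.87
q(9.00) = -15302.00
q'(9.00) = -6552.00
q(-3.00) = -38.00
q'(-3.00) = 120.00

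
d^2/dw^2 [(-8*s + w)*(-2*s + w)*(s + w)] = -18*s + 6*w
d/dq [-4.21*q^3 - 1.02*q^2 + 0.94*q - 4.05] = -12.63*q^2 - 2.04*q + 0.94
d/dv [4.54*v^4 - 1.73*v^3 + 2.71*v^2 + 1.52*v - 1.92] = 18.16*v^3 - 5.19*v^2 + 5.42*v + 1.52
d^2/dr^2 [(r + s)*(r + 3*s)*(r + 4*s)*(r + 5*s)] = 12*r^2 + 78*r*s + 118*s^2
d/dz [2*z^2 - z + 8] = 4*z - 1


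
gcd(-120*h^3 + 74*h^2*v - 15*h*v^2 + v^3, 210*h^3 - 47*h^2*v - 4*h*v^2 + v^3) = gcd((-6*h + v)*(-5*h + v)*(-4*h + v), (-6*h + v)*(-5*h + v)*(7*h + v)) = 30*h^2 - 11*h*v + v^2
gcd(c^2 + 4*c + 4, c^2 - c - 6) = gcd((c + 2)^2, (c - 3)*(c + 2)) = c + 2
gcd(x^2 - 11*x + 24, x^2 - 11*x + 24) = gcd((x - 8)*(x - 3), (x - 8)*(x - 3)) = x^2 - 11*x + 24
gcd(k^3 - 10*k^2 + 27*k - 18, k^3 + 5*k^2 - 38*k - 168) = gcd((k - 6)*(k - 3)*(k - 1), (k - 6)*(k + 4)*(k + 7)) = k - 6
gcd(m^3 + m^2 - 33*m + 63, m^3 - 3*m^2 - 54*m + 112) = m + 7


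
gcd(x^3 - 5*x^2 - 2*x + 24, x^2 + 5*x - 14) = 1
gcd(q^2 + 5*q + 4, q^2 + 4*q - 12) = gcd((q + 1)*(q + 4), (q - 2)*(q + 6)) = 1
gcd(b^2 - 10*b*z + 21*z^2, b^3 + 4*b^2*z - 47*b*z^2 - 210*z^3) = -b + 7*z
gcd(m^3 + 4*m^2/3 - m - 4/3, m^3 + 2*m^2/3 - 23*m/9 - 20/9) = m^2 + 7*m/3 + 4/3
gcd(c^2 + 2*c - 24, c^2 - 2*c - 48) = c + 6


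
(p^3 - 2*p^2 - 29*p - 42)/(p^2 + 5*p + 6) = p - 7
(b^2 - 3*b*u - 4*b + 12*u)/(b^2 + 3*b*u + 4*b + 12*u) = (b^2 - 3*b*u - 4*b + 12*u)/(b^2 + 3*b*u + 4*b + 12*u)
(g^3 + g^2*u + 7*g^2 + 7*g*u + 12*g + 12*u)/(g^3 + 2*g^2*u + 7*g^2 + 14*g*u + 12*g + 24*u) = (g + u)/(g + 2*u)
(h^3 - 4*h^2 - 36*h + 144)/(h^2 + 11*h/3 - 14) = 3*(h^2 - 10*h + 24)/(3*h - 7)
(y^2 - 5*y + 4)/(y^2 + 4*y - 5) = (y - 4)/(y + 5)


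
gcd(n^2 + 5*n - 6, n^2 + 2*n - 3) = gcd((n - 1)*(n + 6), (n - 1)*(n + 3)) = n - 1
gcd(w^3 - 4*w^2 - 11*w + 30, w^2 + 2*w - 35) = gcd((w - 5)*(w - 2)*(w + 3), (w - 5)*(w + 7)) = w - 5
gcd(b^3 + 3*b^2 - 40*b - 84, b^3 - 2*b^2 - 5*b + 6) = b + 2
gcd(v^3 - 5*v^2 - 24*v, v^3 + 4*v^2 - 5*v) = v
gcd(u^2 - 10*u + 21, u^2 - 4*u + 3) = u - 3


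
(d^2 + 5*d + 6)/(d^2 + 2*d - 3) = (d + 2)/(d - 1)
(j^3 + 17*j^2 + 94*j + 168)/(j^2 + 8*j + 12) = (j^2 + 11*j + 28)/(j + 2)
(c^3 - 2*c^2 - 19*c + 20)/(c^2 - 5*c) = c + 3 - 4/c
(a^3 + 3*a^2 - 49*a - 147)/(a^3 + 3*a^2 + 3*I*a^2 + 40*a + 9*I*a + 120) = (a^2 - 49)/(a^2 + 3*I*a + 40)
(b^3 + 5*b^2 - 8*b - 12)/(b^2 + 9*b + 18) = (b^2 - b - 2)/(b + 3)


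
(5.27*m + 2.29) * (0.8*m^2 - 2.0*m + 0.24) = 4.216*m^3 - 8.708*m^2 - 3.3152*m + 0.5496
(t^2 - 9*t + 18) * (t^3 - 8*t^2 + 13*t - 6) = t^5 - 17*t^4 + 103*t^3 - 267*t^2 + 288*t - 108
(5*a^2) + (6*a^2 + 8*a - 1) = 11*a^2 + 8*a - 1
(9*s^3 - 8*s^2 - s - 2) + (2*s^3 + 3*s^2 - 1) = 11*s^3 - 5*s^2 - s - 3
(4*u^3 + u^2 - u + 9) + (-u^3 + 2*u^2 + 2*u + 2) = 3*u^3 + 3*u^2 + u + 11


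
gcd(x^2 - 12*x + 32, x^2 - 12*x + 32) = x^2 - 12*x + 32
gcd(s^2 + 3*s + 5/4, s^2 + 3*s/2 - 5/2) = s + 5/2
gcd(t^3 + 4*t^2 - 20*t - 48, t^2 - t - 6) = t + 2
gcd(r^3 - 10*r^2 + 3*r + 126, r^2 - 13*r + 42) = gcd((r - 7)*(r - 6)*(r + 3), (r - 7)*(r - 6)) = r^2 - 13*r + 42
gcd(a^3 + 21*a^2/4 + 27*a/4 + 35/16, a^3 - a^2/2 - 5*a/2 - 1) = a + 1/2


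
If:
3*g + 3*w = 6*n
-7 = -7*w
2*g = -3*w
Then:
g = -3/2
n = -1/4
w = 1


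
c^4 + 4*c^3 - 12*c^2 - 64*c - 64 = (c - 4)*(c + 2)^2*(c + 4)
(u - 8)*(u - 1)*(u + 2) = u^3 - 7*u^2 - 10*u + 16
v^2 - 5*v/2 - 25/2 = (v - 5)*(v + 5/2)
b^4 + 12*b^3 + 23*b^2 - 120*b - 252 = (b - 3)*(b + 2)*(b + 6)*(b + 7)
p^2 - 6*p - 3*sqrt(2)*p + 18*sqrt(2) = (p - 6)*(p - 3*sqrt(2))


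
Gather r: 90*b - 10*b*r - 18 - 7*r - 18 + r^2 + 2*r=90*b + r^2 + r*(-10*b - 5) - 36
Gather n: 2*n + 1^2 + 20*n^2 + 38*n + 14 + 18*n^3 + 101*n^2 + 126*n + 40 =18*n^3 + 121*n^2 + 166*n + 55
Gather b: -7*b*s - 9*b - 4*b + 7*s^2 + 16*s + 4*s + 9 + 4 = b*(-7*s - 13) + 7*s^2 + 20*s + 13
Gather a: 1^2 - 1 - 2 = -2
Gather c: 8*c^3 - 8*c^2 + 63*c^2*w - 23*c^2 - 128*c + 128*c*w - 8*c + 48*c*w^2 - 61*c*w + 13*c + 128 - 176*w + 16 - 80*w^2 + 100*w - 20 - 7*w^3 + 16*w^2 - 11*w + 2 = 8*c^3 + c^2*(63*w - 31) + c*(48*w^2 + 67*w - 123) - 7*w^3 - 64*w^2 - 87*w + 126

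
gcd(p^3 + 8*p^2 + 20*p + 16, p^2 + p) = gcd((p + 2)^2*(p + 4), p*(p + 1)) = 1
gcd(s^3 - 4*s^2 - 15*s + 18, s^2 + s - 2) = s - 1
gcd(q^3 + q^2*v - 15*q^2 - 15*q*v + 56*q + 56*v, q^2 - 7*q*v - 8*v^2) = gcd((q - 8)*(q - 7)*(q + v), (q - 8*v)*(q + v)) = q + v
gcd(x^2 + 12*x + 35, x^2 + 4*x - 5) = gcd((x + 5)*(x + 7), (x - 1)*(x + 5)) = x + 5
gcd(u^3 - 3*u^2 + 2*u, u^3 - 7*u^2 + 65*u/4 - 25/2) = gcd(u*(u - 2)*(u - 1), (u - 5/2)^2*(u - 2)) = u - 2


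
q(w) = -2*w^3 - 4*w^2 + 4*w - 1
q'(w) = -6*w^2 - 8*w + 4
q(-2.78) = -0.06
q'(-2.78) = -20.13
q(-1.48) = -9.20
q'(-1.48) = 2.70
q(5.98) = -547.82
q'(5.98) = -258.40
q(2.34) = -39.17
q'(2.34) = -47.57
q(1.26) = -6.31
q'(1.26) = -15.61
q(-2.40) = -5.99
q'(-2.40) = -11.36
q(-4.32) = 68.31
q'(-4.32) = -73.41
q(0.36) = -0.17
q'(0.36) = 0.34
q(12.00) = -3985.00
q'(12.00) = -956.00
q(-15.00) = 5789.00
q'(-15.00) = -1226.00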